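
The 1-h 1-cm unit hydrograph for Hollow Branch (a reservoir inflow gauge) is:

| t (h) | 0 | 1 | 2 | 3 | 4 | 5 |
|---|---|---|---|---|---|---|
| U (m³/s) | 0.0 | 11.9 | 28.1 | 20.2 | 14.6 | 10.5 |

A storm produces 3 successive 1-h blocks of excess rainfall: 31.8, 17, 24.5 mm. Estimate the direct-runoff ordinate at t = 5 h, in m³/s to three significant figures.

Q ≈ 108 m³/s

By discrete convolution, Q_j = Σ (P_i / 10 mm) · U_{j−i}.
At t = 5 h (j=5): Q = (31.8/10)·10.5 + (17/10)·14.6 + (24.5/10)·20.2 = 108 m³/s.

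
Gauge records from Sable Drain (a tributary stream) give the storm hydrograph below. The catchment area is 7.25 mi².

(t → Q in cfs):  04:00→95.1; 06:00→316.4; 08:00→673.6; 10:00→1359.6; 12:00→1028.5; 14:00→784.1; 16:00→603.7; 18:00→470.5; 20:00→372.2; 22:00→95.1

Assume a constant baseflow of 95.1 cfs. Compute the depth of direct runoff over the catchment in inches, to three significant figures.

d ≈ 2.07 in

Direct runoff: 0.0, 221.3, 578.5, 1264.5, 933.4, 689.0, 508.6, 375.4, 277.1, 0.0 cfs; ΣQ_DR = 4848 cfs.
V = ΣQ_DR · Δt = 4848 × 7200 s = 3.490 × 10^7 ft³.
Over A = 7.25 mi², depth = V / A = 2.07 in.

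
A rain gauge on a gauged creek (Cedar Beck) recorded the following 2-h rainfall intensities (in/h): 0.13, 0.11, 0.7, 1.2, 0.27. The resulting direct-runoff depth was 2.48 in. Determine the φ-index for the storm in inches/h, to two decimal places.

φ ≈ 0.33 in/h

Only the 2 blocks with intensity above φ contribute runoff: 0.7, 1.2 in/h.
Σ(I−φ)·Δt = d  ⇒  (0.7+1.2 − 2φ)·2 = 2.48
φ = (1.900 − 2.48/2) / 2 = 0.33 in/h.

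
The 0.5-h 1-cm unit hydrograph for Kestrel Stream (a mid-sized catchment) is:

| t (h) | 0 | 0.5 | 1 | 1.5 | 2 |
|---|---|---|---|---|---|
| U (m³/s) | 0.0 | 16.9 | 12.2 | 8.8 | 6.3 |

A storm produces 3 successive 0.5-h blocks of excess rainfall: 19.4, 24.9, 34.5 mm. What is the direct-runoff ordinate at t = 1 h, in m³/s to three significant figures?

Q ≈ 65.7 m³/s

By discrete convolution, Q_j = Σ (P_i / 10 mm) · U_{j−i}.
At t = 1 h (j=2): Q = (19.4/10)·12.2 + (24.9/10)·16.9 + (34.5/10)·0.0 = 65.7 m³/s.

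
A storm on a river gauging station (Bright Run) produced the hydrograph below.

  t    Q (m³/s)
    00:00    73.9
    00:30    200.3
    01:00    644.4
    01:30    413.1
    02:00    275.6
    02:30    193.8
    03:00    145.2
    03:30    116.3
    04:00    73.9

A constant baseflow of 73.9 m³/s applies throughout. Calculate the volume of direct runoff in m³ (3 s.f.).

Direct-runoff ordinates (Q − Q_b): 0.0, 126.4, 570.5, 339.2, 201.7, 119.9, 71.3, 42.4, 0.0 m³/s.
ΣQ_DR = 1471 m³/s.
With Δt = 0.5 h = 1800 s, V = ΣQ_DR · Δt = 1471 × 1800 = 2.65 × 10^6 m³.

V ≈ 2.65 × 10^6 m³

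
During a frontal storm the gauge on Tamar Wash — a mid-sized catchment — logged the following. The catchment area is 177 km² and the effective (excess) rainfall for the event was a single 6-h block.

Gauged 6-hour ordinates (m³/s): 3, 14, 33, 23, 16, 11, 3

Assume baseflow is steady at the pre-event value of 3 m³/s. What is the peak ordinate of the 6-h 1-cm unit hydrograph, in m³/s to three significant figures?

U_p ≈ 30.0 m³/s

Direct runoff: 0.0, 11.0, 30.0, 20.0, 13.0, 8.0, 0.0 m³/s; ΣQ_DR = 82.00 m³/s, peak = 30.0 m³/s.
Runoff depth d = ΣQ_DR·Δt / A = 82.00 × 21600 / (177 km²) = 10.01 mm.
The 1-cm UH is the DRH scaled by (10 mm)/d, so U_p = 30.0 × 10/10.01 = 30.0 m³/s.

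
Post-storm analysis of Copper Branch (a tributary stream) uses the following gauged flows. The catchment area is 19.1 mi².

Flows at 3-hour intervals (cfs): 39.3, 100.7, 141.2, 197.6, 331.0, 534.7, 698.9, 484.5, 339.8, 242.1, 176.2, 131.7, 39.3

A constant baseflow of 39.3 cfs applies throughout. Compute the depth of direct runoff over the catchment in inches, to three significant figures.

d ≈ 0.717 in

Direct runoff: 0.0, 61.4, 101.9, 158.3, 291.7, 495.4, 659.6, 445.2, 300.5, 202.8, 136.9, 92.4, 0.0 cfs; ΣQ_DR = 2946 cfs.
V = ΣQ_DR · Δt = 2946 × 10800 s = 3.182 × 10^7 ft³.
Over A = 19.1 mi², depth = V / A = 0.717 in.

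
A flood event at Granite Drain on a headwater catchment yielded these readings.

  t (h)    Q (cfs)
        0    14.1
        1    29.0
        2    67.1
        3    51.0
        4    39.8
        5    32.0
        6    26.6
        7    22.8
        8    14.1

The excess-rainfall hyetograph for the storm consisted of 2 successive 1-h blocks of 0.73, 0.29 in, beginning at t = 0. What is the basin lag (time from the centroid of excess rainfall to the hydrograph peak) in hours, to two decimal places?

Centroid of excess rainfall: t_c = Σ P_i·t̄_i / ΣP_i = 0.7843 h (block centres at 0.5, 1.5 h).
Hydrograph peak occurs at t = 2 h, so basin lag t_L = 2 − 0.7843 = 1.22 h.

t_L ≈ 1.22 h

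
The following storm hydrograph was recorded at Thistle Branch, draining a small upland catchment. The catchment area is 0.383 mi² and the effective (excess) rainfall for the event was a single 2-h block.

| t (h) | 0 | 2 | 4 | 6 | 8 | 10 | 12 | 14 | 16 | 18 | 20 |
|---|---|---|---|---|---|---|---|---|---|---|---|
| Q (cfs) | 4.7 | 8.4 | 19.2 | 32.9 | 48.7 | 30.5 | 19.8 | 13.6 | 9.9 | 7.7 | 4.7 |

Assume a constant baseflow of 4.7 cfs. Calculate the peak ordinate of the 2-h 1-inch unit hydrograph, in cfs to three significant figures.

Direct runoff: 0.0, 3.7, 14.5, 28.2, 44.0, 25.8, 15.1, 8.9, 5.2, 3.0, 0.0 cfs; ΣQ_DR = 148.4 cfs, peak = 44.0 cfs.
Runoff depth d = ΣQ_DR·Δt / A = 148.4 × 7200 / (0.383 mi²) = 1.201 in.
The 1-inch UH is the DRH scaled by (1 in)/d, so U_p = 44.0 × 1/1.201 = 36.6 cfs.

U_p ≈ 36.6 cfs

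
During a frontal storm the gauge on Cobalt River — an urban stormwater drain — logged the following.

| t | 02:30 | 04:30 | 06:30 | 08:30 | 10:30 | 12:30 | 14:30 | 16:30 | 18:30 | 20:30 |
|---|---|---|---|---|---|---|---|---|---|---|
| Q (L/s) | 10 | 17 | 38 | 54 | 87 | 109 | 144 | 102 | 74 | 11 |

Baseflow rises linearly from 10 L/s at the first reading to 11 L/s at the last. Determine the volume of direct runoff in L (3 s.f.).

V ≈ 3.90 × 10^6 L

Direct-runoff ordinates (Q − Q_b): 0.00, 6.89, 27.78, 43.67, 76.56, 98.44, 133.33, 91.22, 63.11, 0.00 L/s.
ΣQ_DR = 541.0 L/s.
With Δt = 2 h = 7200 s, V = ΣQ_DR · Δt = 541.0 × 7200 = 3.90 × 10^6 L.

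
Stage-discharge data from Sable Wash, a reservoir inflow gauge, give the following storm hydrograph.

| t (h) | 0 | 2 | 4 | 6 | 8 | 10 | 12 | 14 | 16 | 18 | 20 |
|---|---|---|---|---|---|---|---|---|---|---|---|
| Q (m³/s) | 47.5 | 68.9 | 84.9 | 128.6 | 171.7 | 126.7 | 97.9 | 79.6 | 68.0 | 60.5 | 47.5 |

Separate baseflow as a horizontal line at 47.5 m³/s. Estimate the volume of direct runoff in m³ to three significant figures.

V ≈ 3.31 × 10^6 m³

Direct-runoff ordinates (Q − Q_b): 0.0, 21.4, 37.4, 81.1, 124.2, 79.2, 50.4, 32.1, 20.5, 13.0, 0.0 m³/s.
ΣQ_DR = 459.3 m³/s.
With Δt = 2 h = 7200 s, V = ΣQ_DR · Δt = 459.3 × 7200 = 3.31 × 10^6 m³.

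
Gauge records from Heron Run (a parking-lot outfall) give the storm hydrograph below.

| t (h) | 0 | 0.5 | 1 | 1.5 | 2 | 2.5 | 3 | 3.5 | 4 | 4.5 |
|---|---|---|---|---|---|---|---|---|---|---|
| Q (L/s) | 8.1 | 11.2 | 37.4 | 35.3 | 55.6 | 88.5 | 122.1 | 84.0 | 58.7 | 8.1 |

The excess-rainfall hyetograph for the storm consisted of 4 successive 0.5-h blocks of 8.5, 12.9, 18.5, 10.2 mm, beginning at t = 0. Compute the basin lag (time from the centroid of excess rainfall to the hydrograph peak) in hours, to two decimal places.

t_L ≈ 1.95 h

Centroid of excess rainfall: t_c = Σ P_i·t̄_i / ΣP_i = 1.0534 h (block centres at 0.25, 0.75, 1.25, 1.75 h).
Hydrograph peak occurs at t = 3 h, so basin lag t_L = 3 − 1.0534 = 1.95 h.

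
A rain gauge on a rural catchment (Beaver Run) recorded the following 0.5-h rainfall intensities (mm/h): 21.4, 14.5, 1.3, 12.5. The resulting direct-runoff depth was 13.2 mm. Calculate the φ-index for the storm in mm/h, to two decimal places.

Only the 3 blocks with intensity above φ contribute runoff: 21.4, 14.5, 12.5 mm/h.
Σ(I−φ)·Δt = d  ⇒  (21.4+14.5+12.5 − 3φ)·0.5 = 13.2
φ = (48.40 − 13.2/0.5) / 3 = 7.33 mm/h.

φ ≈ 7.33 mm/h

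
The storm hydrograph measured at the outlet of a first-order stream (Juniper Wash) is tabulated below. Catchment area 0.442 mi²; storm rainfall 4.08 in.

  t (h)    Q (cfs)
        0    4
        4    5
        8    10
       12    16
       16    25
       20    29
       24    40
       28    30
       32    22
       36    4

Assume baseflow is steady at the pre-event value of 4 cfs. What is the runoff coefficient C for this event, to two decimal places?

ΣQ_DR = 145.0 cfs; V = ΣQ_DR·Δt = 2.088 × 10^6 ft³.
Runoff depth d = V / A = 2.033 in.
C = d / P = 2.033 / 4.08 = 0.50.

C ≈ 0.50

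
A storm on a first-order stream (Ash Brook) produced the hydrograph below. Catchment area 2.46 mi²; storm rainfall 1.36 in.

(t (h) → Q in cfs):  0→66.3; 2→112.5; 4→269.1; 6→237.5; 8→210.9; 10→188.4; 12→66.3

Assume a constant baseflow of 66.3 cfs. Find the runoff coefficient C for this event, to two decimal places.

ΣQ_DR = 686.9 cfs; V = ΣQ_DR·Δt = 4.946 × 10^6 ft³.
Runoff depth d = V / A = 0.8654 in.
C = d / P = 0.8654 / 1.36 = 0.64.

C ≈ 0.64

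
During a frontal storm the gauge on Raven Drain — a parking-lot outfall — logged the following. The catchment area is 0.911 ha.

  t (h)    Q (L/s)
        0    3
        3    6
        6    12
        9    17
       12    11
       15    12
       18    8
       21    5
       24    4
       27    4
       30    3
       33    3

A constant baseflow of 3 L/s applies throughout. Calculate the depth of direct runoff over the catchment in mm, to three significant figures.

Direct runoff: 0.0, 3.0, 9.0, 14.0, 8.0, 9.0, 5.0, 2.0, 1.0, 1.0, 0.0, 0.0 L/s; ΣQ_DR = 52.00 L/s.
V = ΣQ_DR · Δt = 52.00 × 10800 s = 5.616 × 10^5 L.
Over A = 0.911 ha, depth = V / A = 61.6 mm.

d ≈ 61.6 mm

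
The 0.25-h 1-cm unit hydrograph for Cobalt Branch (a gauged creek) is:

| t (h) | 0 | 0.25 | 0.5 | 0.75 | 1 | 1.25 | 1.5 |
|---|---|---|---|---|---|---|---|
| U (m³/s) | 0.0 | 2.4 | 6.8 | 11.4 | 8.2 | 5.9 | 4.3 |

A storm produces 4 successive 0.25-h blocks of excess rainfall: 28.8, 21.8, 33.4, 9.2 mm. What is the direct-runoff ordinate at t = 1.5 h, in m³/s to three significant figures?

By discrete convolution, Q_j = Σ (P_i / 10 mm) · U_{j−i}.
At t = 1.5 h (j=6): Q = (28.8/10)·4.3 + (21.8/10)·5.9 + (33.4/10)·8.2 + (9.2/10)·11.4 = 63.1 m³/s.

Q ≈ 63.1 m³/s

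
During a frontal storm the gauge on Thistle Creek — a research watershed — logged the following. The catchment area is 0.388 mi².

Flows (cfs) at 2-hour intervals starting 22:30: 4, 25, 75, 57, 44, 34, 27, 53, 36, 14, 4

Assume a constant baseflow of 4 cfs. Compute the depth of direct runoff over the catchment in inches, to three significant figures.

Direct runoff: 0.0, 21.0, 71.0, 53.0, 40.0, 30.0, 23.0, 49.0, 32.0, 10.0, 0.0 cfs; ΣQ_DR = 329.0 cfs.
V = ΣQ_DR · Δt = 329.0 × 7200 s = 2.369 × 10^6 ft³.
Over A = 0.388 mi², depth = V / A = 2.63 in.

d ≈ 2.63 in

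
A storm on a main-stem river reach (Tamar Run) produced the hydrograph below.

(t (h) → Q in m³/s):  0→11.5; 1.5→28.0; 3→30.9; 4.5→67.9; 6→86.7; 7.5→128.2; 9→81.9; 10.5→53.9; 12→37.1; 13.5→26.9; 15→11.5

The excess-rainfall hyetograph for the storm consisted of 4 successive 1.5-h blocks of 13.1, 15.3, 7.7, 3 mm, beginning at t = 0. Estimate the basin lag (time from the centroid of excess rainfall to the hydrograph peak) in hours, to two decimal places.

Centroid of excess rainfall: t_c = Σ P_i·t̄_i / ΣP_i = 2.2730 h (block centres at 0.75, 2.25, 3.75, 5.25 h).
Hydrograph peak occurs at t = 7.5 h, so basin lag t_L = 7.5 − 2.2730 = 5.23 h.

t_L ≈ 5.23 h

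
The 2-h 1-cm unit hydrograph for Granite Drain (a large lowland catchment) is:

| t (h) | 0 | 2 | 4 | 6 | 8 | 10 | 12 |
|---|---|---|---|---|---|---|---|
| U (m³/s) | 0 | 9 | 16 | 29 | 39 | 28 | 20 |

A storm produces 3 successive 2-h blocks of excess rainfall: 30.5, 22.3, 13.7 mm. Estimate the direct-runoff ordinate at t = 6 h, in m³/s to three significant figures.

By discrete convolution, Q_j = Σ (P_i / 10 mm) · U_{j−i}.
At t = 6 h (j=3): Q = (30.5/10)·29 + (22.3/10)·16 + (13.7/10)·9 = 136 m³/s.

Q ≈ 136 m³/s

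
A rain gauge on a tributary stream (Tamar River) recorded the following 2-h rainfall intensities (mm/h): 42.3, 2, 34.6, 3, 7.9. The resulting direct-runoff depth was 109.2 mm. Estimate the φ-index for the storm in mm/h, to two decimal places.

φ ≈ 11.15 mm/h

Only the 2 blocks with intensity above φ contribute runoff: 42.3, 34.6 mm/h.
Σ(I−φ)·Δt = d  ⇒  (42.3+34.6 − 2φ)·2 = 109.2
φ = (76.90 − 109.2/2) / 2 = 11.15 mm/h.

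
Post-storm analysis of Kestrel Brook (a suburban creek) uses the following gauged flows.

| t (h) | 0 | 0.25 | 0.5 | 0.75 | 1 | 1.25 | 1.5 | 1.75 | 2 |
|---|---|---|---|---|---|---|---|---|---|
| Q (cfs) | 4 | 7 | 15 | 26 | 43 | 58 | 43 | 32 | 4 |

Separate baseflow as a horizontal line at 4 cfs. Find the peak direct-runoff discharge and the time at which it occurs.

Subtracting baseflow gives direct-runoff ordinates: 0.0, 3.0, 11.0, 22.0, 39.0, 54.0, 39.0, 28.0, 0.0 cfs.
The maximum is 54.0 cfs, occurring at the reading for t = 1.25 h.

Q_p = 54.0 cfs at t = 1.25 h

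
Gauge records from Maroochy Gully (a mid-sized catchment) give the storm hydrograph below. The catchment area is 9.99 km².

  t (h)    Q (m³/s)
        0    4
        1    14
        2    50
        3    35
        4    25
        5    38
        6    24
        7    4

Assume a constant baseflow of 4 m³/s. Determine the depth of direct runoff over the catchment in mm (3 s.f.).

Direct runoff: 0.0, 10.0, 46.0, 31.0, 21.0, 34.0, 20.0, 0.0 m³/s; ΣQ_DR = 162.0 m³/s.
V = ΣQ_DR · Δt = 162.0 × 3600 s = 5.832 × 10^5 m³.
Over A = 9.99 km², depth = V / A = 58.4 mm.

d ≈ 58.4 mm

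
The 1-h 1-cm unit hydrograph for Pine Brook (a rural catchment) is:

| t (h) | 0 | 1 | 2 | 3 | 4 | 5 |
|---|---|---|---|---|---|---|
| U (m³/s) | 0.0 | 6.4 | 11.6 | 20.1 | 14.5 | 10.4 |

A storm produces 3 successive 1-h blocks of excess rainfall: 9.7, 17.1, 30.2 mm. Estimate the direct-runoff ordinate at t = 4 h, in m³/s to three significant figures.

Q ≈ 83.5 m³/s

By discrete convolution, Q_j = Σ (P_i / 10 mm) · U_{j−i}.
At t = 4 h (j=4): Q = (9.7/10)·14.5 + (17.1/10)·20.1 + (30.2/10)·11.6 = 83.5 m³/s.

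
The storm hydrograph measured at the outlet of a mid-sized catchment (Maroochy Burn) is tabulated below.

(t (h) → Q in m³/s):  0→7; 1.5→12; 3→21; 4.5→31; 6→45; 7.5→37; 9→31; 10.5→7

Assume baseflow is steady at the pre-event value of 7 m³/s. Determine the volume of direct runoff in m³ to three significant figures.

Direct-runoff ordinates (Q − Q_b): 0.0, 5.0, 14.0, 24.0, 38.0, 30.0, 24.0, 0.0 m³/s.
ΣQ_DR = 135.0 m³/s.
With Δt = 1.5 h = 5400 s, V = ΣQ_DR · Δt = 135.0 × 5400 = 7.29 × 10^5 m³.

V ≈ 7.29 × 10^5 m³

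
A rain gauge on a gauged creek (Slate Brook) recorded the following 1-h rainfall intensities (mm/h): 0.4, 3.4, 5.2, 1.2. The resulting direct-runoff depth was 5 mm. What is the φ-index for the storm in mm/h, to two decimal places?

Only the 2 blocks with intensity above φ contribute runoff: 3.4, 5.2 mm/h.
Σ(I−φ)·Δt = d  ⇒  (3.4+5.2 − 2φ)·1 = 5
φ = (8.600 − 5/1) / 2 = 1.80 mm/h.

φ ≈ 1.80 mm/h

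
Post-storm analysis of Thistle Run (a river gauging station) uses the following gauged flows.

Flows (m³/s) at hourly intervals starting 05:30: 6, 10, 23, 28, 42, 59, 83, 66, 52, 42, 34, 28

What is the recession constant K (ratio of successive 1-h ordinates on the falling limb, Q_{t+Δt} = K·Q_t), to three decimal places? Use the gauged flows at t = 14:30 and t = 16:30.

Using the recession-limb readings at t = 14:30 and t = 16:30: Q falls from 42 to 28 m³/s over 2 intervals.
K = (Q₂/Q₁)^(1/2) = (28/42)^(1/2) = 0.816.

K ≈ 0.816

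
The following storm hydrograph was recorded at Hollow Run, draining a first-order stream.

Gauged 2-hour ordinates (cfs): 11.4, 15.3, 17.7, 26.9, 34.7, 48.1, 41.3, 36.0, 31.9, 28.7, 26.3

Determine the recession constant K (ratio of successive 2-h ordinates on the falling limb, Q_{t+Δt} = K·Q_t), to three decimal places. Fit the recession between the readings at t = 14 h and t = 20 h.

K ≈ 0.901

Using the recession-limb readings at t = 14 h and t = 20 h: Q falls from 36.0 to 26.3 cfs over 3 intervals.
K = (Q₂/Q₁)^(1/3) = (26.3/36.0)^(1/3) = 0.901.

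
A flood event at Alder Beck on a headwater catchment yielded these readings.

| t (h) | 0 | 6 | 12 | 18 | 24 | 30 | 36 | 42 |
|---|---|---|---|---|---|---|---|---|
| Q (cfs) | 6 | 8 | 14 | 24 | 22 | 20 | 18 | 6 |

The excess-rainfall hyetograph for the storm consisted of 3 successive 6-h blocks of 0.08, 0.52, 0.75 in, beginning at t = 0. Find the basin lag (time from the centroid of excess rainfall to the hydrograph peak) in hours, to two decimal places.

Centroid of excess rainfall: t_c = Σ P_i·t̄_i / ΣP_i = 11.9778 h (block centres at 3, 9, 15 h).
Hydrograph peak occurs at t = 18 h, so basin lag t_L = 18 − 11.9778 = 6.02 h.

t_L ≈ 6.02 h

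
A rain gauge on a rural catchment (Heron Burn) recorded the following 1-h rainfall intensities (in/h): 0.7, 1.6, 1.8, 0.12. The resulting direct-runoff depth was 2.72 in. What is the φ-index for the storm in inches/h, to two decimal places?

φ ≈ 0.46 in/h

Only the 3 blocks with intensity above φ contribute runoff: 0.7, 1.6, 1.8 in/h.
Σ(I−φ)·Δt = d  ⇒  (0.7+1.6+1.8 − 3φ)·1 = 2.72
φ = (4.100 − 2.72/1) / 3 = 0.46 in/h.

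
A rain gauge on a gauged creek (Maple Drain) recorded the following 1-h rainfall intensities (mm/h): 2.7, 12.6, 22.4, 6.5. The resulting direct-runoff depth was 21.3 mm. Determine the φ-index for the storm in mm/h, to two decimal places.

φ ≈ 6.85 mm/h

Only the 2 blocks with intensity above φ contribute runoff: 12.6, 22.4 mm/h.
Σ(I−φ)·Δt = d  ⇒  (12.6+22.4 − 2φ)·1 = 21.3
φ = (35.00 − 21.3/1) / 2 = 6.85 mm/h.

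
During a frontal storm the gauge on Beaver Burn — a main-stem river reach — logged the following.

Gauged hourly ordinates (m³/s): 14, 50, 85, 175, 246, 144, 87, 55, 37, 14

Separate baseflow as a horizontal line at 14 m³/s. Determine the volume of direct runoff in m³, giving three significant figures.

Direct-runoff ordinates (Q − Q_b): 0.0, 36.0, 71.0, 161.0, 232.0, 130.0, 73.0, 41.0, 23.0, 0.0 m³/s.
ΣQ_DR = 767.0 m³/s.
With Δt = 1 h = 3600 s, V = ΣQ_DR · Δt = 767.0 × 3600 = 2.76 × 10^6 m³.

V ≈ 2.76 × 10^6 m³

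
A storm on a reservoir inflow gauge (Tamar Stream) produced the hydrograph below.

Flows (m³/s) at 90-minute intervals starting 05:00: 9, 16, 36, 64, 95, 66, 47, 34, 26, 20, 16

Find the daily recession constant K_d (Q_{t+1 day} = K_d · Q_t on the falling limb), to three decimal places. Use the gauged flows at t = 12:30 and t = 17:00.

Between t = 12:30 and t = 17:00 the flow falls from 66 to 26 m³/s over 3×1.5 h = 4.5 h.
Per-interval ratio K = (26/66)^(1/3) = 0.7331; K_d = K^(24/1.5) = 0.007.

K_d ≈ 0.007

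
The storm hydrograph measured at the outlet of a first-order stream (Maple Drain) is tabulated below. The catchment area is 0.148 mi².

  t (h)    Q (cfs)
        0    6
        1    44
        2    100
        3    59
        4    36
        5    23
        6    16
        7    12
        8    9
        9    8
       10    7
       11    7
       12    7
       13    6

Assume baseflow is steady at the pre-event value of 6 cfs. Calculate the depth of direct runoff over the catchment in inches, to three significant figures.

d ≈ 2.68 in

Direct runoff: 0.0, 38.0, 94.0, 53.0, 30.0, 17.0, 10.0, 6.0, 3.0, 2.0, 1.0, 1.0, 1.0, 0.0 cfs; ΣQ_DR = 256.0 cfs.
V = ΣQ_DR · Δt = 256.0 × 3600 s = 9.216 × 10^5 ft³.
Over A = 0.148 mi², depth = V / A = 2.68 in.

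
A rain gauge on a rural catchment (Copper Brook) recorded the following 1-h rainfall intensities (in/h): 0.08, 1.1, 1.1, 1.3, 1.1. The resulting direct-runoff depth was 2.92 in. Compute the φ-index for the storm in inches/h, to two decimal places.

Only the 4 blocks with intensity above φ contribute runoff: 1.1, 1.1, 1.3, 1.1 in/h.
Σ(I−φ)·Δt = d  ⇒  (1.1+1.1+1.3+1.1 − 4φ)·1 = 2.92
φ = (4.600 − 2.92/1) / 4 = 0.42 in/h.

φ ≈ 0.42 in/h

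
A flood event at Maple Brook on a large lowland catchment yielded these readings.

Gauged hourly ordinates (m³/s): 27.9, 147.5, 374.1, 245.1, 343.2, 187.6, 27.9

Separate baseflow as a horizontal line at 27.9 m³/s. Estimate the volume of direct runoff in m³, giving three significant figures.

V ≈ 4.17 × 10^6 m³

Direct-runoff ordinates (Q − Q_b): 0.0, 119.6, 346.2, 217.2, 315.3, 159.7, 0.0 m³/s.
ΣQ_DR = 1158 m³/s.
With Δt = 1 h = 3600 s, V = ΣQ_DR · Δt = 1158 × 3600 = 4.17 × 10^6 m³.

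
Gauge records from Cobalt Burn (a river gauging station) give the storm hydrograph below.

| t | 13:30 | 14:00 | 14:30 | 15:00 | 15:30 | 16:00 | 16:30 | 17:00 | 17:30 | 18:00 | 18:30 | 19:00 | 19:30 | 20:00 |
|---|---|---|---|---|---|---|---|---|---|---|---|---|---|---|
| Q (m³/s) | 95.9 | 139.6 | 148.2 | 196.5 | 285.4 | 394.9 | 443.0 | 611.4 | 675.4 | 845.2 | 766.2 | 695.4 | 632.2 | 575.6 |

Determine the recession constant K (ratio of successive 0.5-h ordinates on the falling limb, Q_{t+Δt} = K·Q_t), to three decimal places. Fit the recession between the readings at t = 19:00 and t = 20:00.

Using the recession-limb readings at t = 19:00 and t = 20:00: Q falls from 695.4 to 575.6 m³/s over 2 intervals.
K = (Q₂/Q₁)^(1/2) = (575.6/695.4)^(1/2) = 0.910.

K ≈ 0.910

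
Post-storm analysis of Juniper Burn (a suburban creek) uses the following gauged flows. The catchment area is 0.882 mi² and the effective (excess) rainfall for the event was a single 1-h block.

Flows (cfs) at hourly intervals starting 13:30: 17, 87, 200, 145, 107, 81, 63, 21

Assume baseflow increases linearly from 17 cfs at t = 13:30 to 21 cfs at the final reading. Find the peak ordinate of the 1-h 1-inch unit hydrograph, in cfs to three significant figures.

Direct runoff: 0.00, 69.43, 181.86, 126.29, 87.71, 61.14, 42.57, 0.00 cfs; ΣQ_DR = 569.0 cfs, peak = 181.86 cfs.
Runoff depth d = ΣQ_DR·Δt / A = 569.0 × 3600 / (0.882 mi²) = 0.9997 in.
The 1-inch UH is the DRH scaled by (1 in)/d, so U_p = 181.86 × 1/0.9997 = 182 cfs.

U_p ≈ 182 cfs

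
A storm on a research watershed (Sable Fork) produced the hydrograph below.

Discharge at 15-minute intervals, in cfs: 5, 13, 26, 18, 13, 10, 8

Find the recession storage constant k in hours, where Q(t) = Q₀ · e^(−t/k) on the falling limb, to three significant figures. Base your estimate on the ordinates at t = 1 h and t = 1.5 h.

k ≈ 1.03 h

On the falling limb, Q drops from 13 to 8 cfs between t = 1 h and t = 1.5 h (Δt = 0.5 h).
k = −Δt / ln(Q₂/Q₁) = −0.5 / ln(8/13) = 1.03 h.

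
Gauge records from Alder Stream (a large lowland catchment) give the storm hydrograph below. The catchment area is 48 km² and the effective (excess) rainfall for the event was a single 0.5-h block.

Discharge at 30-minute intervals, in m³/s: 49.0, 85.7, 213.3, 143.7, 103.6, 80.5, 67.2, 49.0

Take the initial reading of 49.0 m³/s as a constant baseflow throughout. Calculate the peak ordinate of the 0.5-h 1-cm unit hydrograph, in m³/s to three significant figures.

Direct runoff: 0.0, 36.7, 164.3, 94.7, 54.6, 31.5, 18.2, 0.0 m³/s; ΣQ_DR = 400.0 m³/s, peak = 164.3 m³/s.
Runoff depth d = ΣQ_DR·Δt / A = 400.0 × 1800 / (48 km²) = 15.00 mm.
The 1-cm UH is the DRH scaled by (10 mm)/d, so U_p = 164.3 × 10/15.00 = 110 m³/s.

U_p ≈ 110 m³/s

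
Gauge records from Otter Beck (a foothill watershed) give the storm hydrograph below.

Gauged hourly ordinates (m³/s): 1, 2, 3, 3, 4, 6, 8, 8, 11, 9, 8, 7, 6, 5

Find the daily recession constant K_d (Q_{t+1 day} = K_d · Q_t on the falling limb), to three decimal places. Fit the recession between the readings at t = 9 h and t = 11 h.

K_d ≈ 0.049

Between t = 9 h and t = 11 h the flow falls from 9 to 7 m³/s over 2×1 h = 2 h.
Per-interval ratio K = (7/9)^(1/2) = 0.8819; K_d = K^(24/1) = 0.049.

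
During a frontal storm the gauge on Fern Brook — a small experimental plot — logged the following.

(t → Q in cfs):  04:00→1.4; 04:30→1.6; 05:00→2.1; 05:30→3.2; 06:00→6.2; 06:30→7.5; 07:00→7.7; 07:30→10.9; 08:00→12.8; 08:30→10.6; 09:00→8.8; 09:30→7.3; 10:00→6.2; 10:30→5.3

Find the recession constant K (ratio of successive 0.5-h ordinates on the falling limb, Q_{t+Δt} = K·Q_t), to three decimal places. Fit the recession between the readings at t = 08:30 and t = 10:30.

K ≈ 0.841

Using the recession-limb readings at t = 08:30 and t = 10:30: Q falls from 10.6 to 5.3 cfs over 4 intervals.
K = (Q₂/Q₁)^(1/4) = (5.3/10.6)^(1/4) = 0.841.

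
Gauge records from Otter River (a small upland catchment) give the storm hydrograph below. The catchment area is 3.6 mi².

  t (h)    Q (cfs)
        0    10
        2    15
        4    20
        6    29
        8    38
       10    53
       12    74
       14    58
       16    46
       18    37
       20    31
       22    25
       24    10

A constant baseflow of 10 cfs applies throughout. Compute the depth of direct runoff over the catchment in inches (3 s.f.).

d ≈ 0.272 in

Direct runoff: 0.0, 5.0, 10.0, 19.0, 28.0, 43.0, 64.0, 48.0, 36.0, 27.0, 21.0, 15.0, 0.0 cfs; ΣQ_DR = 316.0 cfs.
V = ΣQ_DR · Δt = 316.0 × 7200 s = 2.275 × 10^6 ft³.
Over A = 3.6 mi², depth = V / A = 0.272 in.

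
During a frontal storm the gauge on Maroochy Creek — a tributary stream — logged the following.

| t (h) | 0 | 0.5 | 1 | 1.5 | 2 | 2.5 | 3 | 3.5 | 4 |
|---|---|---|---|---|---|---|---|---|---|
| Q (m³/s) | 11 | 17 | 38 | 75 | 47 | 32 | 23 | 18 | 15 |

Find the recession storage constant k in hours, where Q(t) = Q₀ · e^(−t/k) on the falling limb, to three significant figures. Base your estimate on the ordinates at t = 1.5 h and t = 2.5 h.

On the falling limb, Q drops from 75 to 32 m³/s between t = 1.5 h and t = 2.5 h (Δt = 1 h).
k = −Δt / ln(Q₂/Q₁) = −1 / ln(32/75) = 1.17 h.

k ≈ 1.17 h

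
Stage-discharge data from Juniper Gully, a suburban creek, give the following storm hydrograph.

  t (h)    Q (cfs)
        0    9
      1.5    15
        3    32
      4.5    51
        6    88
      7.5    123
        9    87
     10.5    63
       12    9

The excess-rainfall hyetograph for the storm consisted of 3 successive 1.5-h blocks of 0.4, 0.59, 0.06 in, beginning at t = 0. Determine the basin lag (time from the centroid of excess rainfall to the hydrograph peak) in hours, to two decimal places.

Centroid of excess rainfall: t_c = Σ P_i·t̄_i / ΣP_i = 1.7643 h (block centres at 0.75, 2.25, 3.75 h).
Hydrograph peak occurs at t = 7.5 h, so basin lag t_L = 7.5 − 1.7643 = 5.74 h.

t_L ≈ 5.74 h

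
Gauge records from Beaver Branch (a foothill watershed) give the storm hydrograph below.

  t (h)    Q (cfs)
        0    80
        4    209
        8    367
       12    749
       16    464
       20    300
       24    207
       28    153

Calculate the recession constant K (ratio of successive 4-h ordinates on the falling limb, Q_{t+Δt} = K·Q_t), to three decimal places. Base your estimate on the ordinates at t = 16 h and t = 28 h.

Using the recession-limb readings at t = 16 h and t = 28 h: Q falls from 464 to 153 cfs over 3 intervals.
K = (Q₂/Q₁)^(1/3) = (153/464)^(1/3) = 0.691.

K ≈ 0.691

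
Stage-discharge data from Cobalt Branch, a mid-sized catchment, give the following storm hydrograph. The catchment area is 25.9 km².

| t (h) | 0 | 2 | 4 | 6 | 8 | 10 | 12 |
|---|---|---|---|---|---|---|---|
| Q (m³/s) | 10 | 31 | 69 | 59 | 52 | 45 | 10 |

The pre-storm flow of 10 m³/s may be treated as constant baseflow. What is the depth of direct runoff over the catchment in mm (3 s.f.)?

d ≈ 57.3 mm

Direct runoff: 0.0, 21.0, 59.0, 49.0, 42.0, 35.0, 0.0 m³/s; ΣQ_DR = 206.0 m³/s.
V = ΣQ_DR · Δt = 206.0 × 7200 s = 1.483 × 10^6 m³.
Over A = 25.9 km², depth = V / A = 57.3 mm.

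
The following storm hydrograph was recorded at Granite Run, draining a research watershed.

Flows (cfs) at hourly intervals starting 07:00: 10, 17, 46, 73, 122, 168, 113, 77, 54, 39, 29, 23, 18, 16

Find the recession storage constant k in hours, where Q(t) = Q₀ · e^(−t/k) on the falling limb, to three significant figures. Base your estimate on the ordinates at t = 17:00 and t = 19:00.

On the falling limb, Q drops from 29 to 18 cfs between t = 17:00 and t = 19:00 (Δt = 2 h).
k = −Δt / ln(Q₂/Q₁) = −2 / ln(18/29) = 4.19 h.

k ≈ 4.19 h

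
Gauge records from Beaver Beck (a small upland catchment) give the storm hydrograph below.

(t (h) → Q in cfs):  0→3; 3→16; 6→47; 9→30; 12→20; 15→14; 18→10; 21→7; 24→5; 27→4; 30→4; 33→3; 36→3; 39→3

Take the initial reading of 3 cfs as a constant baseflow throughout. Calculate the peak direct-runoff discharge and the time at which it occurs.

Subtracting baseflow gives direct-runoff ordinates: 0.0, 13.0, 44.0, 27.0, 17.0, 11.0, 7.0, 4.0, 2.0, 1.0, 1.0, 0.0, 0.0, 0.0 cfs.
The maximum is 44.0 cfs, occurring at the reading for t = 6 h.

Q_p = 44.0 cfs at t = 6 h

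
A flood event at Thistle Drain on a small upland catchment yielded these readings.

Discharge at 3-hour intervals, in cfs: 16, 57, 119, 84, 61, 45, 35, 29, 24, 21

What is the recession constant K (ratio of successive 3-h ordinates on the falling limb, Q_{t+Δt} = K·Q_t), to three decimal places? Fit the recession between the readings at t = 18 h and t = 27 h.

K ≈ 0.843

Using the recession-limb readings at t = 18 h and t = 27 h: Q falls from 35 to 21 cfs over 3 intervals.
K = (Q₂/Q₁)^(1/3) = (21/35)^(1/3) = 0.843.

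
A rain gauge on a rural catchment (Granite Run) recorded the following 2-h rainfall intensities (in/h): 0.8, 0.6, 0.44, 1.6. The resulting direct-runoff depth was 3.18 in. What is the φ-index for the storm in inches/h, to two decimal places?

φ ≈ 0.47 in/h

Only the 3 blocks with intensity above φ contribute runoff: 0.8, 0.6, 1.6 in/h.
Σ(I−φ)·Δt = d  ⇒  (0.8+0.6+1.6 − 3φ)·2 = 3.18
φ = (3.000 − 3.18/2) / 3 = 0.47 in/h.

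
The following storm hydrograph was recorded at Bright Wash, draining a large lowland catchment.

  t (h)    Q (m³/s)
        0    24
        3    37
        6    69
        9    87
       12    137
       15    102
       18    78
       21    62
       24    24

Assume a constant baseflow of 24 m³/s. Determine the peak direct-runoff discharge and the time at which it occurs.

Q_p = 113.0 m³/s at t = 12 h

Subtracting baseflow gives direct-runoff ordinates: 0.0, 13.0, 45.0, 63.0, 113.0, 78.0, 54.0, 38.0, 0.0 m³/s.
The maximum is 113.0 m³/s, occurring at the reading for t = 12 h.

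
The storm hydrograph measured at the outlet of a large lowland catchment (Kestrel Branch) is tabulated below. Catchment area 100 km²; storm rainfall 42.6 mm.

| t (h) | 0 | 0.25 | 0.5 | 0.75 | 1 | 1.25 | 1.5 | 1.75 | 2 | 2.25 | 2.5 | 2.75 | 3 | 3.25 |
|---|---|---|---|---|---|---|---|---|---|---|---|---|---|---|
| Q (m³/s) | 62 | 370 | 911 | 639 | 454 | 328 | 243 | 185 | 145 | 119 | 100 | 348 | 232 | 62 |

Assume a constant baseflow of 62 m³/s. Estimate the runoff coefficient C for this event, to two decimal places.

C ≈ 0.70

ΣQ_DR = 3330 m³/s; V = ΣQ_DR·Δt = 2.997 × 10^6 m³.
Runoff depth d = V / A = 29.97 mm.
C = d / P = 29.97 / 42.6 = 0.70.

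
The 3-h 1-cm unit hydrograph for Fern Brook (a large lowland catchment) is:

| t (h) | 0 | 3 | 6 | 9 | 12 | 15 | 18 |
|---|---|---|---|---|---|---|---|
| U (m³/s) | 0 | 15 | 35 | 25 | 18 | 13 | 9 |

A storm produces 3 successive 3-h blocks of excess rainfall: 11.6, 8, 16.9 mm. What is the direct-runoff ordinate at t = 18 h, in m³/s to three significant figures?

By discrete convolution, Q_j = Σ (P_i / 10 mm) · U_{j−i}.
At t = 18 h (j=6): Q = (11.6/10)·9 + (8/10)·13 + (16.9/10)·18 = 51.3 m³/s.

Q ≈ 51.3 m³/s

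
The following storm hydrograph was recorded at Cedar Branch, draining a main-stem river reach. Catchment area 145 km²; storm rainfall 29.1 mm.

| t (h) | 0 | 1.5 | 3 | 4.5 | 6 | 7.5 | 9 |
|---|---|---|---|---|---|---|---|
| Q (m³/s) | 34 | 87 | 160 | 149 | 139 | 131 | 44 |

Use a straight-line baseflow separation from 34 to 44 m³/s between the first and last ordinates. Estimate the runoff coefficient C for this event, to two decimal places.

ΣQ_DR = 471.0 m³/s; V = ΣQ_DR·Δt = 2.543 × 10^6 m³.
Runoff depth d = V / A = 17.54 mm.
C = d / P = 17.54 / 29.1 = 0.60.

C ≈ 0.60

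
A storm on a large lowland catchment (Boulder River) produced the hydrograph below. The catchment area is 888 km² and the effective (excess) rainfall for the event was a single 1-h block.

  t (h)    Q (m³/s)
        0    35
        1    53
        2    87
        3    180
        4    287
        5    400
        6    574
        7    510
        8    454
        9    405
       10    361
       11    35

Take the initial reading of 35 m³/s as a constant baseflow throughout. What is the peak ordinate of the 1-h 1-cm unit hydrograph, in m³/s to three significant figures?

U_p ≈ 449 m³/s

Direct runoff: 0.0, 18.0, 52.0, 145.0, 252.0, 365.0, 539.0, 475.0, 419.0, 370.0, 326.0, 0.0 m³/s; ΣQ_DR = 2961 m³/s, peak = 539.0 m³/s.
Runoff depth d = ΣQ_DR·Δt / A = 2961 × 3600 / (888 km²) = 12.00 mm.
The 1-cm UH is the DRH scaled by (10 mm)/d, so U_p = 539.0 × 10/12.00 = 449 m³/s.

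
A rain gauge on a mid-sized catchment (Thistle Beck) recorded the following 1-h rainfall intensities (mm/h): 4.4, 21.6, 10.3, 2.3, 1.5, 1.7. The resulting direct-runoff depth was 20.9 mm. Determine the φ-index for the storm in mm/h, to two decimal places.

Only the 2 blocks with intensity above φ contribute runoff: 21.6, 10.3 mm/h.
Σ(I−φ)·Δt = d  ⇒  (21.6+10.3 − 2φ)·1 = 20.9
φ = (31.90 − 20.9/1) / 2 = 5.50 mm/h.

φ ≈ 5.50 mm/h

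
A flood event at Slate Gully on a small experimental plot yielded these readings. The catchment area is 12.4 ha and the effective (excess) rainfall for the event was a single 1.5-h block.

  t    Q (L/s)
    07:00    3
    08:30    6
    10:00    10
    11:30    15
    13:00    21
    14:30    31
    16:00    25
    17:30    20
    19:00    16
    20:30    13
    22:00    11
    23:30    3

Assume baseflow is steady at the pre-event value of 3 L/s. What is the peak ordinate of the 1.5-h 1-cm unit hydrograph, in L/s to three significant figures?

Direct runoff: 0.0, 3.0, 7.0, 12.0, 18.0, 28.0, 22.0, 17.0, 13.0, 10.0, 8.0, 0.0 L/s; ΣQ_DR = 138.0 L/s, peak = 28.0 L/s.
Runoff depth d = ΣQ_DR·Δt / A = 138.0 × 5400 / (12.4 ha) = 6.010 mm.
The 1-cm UH is the DRH scaled by (10 mm)/d, so U_p = 28.0 × 10/6.010 = 46.6 L/s.

U_p ≈ 46.6 L/s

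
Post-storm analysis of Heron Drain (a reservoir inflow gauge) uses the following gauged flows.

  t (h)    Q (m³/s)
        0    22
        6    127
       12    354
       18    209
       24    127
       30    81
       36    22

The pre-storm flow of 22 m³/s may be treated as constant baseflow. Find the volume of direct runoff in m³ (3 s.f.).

V ≈ 1.70 × 10^7 m³

Direct-runoff ordinates (Q − Q_b): 0.0, 105.0, 332.0, 187.0, 105.0, 59.0, 0.0 m³/s.
ΣQ_DR = 788.0 m³/s.
With Δt = 6 h = 21600 s, V = ΣQ_DR · Δt = 788.0 × 21600 = 1.70 × 10^7 m³.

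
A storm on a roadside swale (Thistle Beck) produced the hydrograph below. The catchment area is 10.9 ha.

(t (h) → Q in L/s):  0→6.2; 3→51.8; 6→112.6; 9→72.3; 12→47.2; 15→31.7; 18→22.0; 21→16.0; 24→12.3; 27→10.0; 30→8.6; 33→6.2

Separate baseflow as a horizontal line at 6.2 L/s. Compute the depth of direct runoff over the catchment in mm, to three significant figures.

Direct runoff: 0.0, 45.6, 106.4, 66.1, 41.0, 25.5, 15.8, 9.8, 6.1, 3.8, 2.4, 0.0 L/s; ΣQ_DR = 322.5 L/s.
V = ΣQ_DR · Δt = 322.5 × 10800 s = 3.483 × 10^6 L.
Over A = 10.9 ha, depth = V / A = 32.0 mm.

d ≈ 32.0 mm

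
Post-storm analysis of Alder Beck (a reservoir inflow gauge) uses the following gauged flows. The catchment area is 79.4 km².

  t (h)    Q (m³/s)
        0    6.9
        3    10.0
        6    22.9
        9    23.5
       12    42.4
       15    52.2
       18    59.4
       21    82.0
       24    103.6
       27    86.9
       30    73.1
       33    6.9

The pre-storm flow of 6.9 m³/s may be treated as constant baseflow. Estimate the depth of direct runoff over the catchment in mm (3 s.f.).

Direct runoff: 0.0, 3.1, 16.0, 16.6, 35.5, 45.3, 52.5, 75.1, 96.7, 80.0, 66.2, 0.0 m³/s; ΣQ_DR = 487.0 m³/s.
V = ΣQ_DR · Δt = 487.0 × 10800 s = 5.260 × 10^6 m³.
Over A = 79.4 km², depth = V / A = 66.2 mm.

d ≈ 66.2 mm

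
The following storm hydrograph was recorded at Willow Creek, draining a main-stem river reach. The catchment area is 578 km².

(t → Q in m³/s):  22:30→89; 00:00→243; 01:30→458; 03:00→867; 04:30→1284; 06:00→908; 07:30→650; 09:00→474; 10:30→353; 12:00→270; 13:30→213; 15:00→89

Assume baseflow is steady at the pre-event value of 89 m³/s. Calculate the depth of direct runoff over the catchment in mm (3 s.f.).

Direct runoff: 0.0, 154.0, 369.0, 778.0, 1195.0, 819.0, 561.0, 385.0, 264.0, 181.0, 124.0, 0.0 m³/s; ΣQ_DR = 4830 m³/s.
V = ΣQ_DR · Δt = 4830 × 5400 s = 2.608 × 10^7 m³.
Over A = 578 km², depth = V / A = 45.1 mm.

d ≈ 45.1 mm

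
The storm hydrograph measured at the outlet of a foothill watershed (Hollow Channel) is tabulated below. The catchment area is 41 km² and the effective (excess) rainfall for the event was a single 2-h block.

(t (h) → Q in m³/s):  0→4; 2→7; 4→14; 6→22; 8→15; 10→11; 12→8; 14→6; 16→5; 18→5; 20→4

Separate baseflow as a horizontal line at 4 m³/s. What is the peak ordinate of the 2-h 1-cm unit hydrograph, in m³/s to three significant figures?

U_p ≈ 18.0 m³/s

Direct runoff: 0.0, 3.0, 10.0, 18.0, 11.0, 7.0, 4.0, 2.0, 1.0, 1.0, 0.0 m³/s; ΣQ_DR = 57.00 m³/s, peak = 18.0 m³/s.
Runoff depth d = ΣQ_DR·Δt / A = 57.00 × 7200 / (41 km²) = 10.01 mm.
The 1-cm UH is the DRH scaled by (10 mm)/d, so U_p = 18.0 × 10/10.01 = 18.0 m³/s.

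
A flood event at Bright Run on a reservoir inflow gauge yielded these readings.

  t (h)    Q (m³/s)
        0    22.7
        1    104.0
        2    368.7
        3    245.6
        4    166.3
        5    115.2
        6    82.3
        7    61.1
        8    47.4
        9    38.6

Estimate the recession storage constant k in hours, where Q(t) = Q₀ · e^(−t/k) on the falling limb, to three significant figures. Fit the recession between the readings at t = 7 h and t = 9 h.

k ≈ 4.35 h

On the falling limb, Q drops from 61.1 to 38.6 m³/s between t = 7 h and t = 9 h (Δt = 2 h).
k = −Δt / ln(Q₂/Q₁) = −2 / ln(38.6/61.1) = 4.35 h.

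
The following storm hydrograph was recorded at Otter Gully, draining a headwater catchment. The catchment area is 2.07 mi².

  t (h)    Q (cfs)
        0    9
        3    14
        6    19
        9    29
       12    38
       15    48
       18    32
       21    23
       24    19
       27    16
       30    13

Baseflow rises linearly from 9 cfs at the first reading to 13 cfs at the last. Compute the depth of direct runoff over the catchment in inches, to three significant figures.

d ≈ 0.312 in

Direct runoff: 0.00, 4.60, 9.20, 18.80, 27.40, 37.00, 20.60, 11.20, 6.80, 3.40, 0.00 cfs; ΣQ_DR = 139.0 cfs.
V = ΣQ_DR · Δt = 139.0 × 10800 s = 1.501 × 10^6 ft³.
Over A = 2.07 mi², depth = V / A = 0.312 in.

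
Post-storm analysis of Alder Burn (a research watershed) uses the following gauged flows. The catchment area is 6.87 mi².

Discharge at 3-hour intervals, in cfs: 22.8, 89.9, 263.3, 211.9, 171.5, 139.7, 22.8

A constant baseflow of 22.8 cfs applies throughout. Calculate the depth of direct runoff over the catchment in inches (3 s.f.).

Direct runoff: 0.0, 67.1, 240.5, 189.1, 148.7, 116.9, 0.0 cfs; ΣQ_DR = 762.3 cfs.
V = ΣQ_DR · Δt = 762.3 × 10800 s = 8.233 × 10^6 ft³.
Over A = 6.87 mi², depth = V / A = 0.516 in.

d ≈ 0.516 in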